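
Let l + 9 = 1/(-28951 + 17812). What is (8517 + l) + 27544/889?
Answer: 84557885795/9902571 ≈ 8539.0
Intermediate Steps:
l = -100252/11139 (l = -9 + 1/(-28951 + 17812) = -9 + 1/(-11139) = -9 - 1/11139 = -100252/11139 ≈ -9.0001)
(8517 + l) + 27544/889 = (8517 - 100252/11139) + 27544/889 = 94770611/11139 + 27544*(1/889) = 94770611/11139 + 27544/889 = 84557885795/9902571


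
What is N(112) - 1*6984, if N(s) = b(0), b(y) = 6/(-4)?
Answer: -13971/2 ≈ -6985.5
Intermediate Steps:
b(y) = -3/2 (b(y) = 6*(-1/4) = -3/2)
N(s) = -3/2
N(112) - 1*6984 = -3/2 - 1*6984 = -3/2 - 6984 = -13971/2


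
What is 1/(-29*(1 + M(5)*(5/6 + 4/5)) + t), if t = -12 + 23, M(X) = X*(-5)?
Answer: 6/6997 ≈ 0.00085751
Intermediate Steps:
M(X) = -5*X
t = 11
1/(-29*(1 + M(5)*(5/6 + 4/5)) + t) = 1/(-29*(1 + (-5*5)*(5/6 + 4/5)) + 11) = 1/(-29*(1 - 25*(5*(1/6) + 4*(1/5))) + 11) = 1/(-29*(1 - 25*(5/6 + 4/5)) + 11) = 1/(-29*(1 - 25*49/30) + 11) = 1/(-29*(1 - 245/6) + 11) = 1/(-29*(-239/6) + 11) = 1/(6931/6 + 11) = 1/(6997/6) = 6/6997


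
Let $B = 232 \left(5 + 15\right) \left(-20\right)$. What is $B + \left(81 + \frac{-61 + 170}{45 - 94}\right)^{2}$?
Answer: $- \frac{207913200}{2401} \approx -86594.0$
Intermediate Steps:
$B = -92800$ ($B = 232 \cdot 20 \left(-20\right) = 232 \left(-400\right) = -92800$)
$B + \left(81 + \frac{-61 + 170}{45 - 94}\right)^{2} = -92800 + \left(81 + \frac{-61 + 170}{45 - 94}\right)^{2} = -92800 + \left(81 + \frac{109}{-49}\right)^{2} = -92800 + \left(81 + 109 \left(- \frac{1}{49}\right)\right)^{2} = -92800 + \left(81 - \frac{109}{49}\right)^{2} = -92800 + \left(\frac{3860}{49}\right)^{2} = -92800 + \frac{14899600}{2401} = - \frac{207913200}{2401}$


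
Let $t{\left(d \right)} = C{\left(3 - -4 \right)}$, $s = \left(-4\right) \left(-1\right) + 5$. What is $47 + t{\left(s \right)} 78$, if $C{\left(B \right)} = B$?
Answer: $593$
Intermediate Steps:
$s = 9$ ($s = 4 + 5 = 9$)
$t{\left(d \right)} = 7$ ($t{\left(d \right)} = 3 - -4 = 3 + 4 = 7$)
$47 + t{\left(s \right)} 78 = 47 + 7 \cdot 78 = 47 + 546 = 593$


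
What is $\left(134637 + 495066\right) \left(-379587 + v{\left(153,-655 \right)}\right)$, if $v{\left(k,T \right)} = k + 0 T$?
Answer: $-238930728102$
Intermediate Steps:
$v{\left(k,T \right)} = k$ ($v{\left(k,T \right)} = k + 0 = k$)
$\left(134637 + 495066\right) \left(-379587 + v{\left(153,-655 \right)}\right) = \left(134637 + 495066\right) \left(-379587 + 153\right) = 629703 \left(-379434\right) = -238930728102$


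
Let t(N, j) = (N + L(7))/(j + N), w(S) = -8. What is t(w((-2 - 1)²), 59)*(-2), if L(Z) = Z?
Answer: 2/51 ≈ 0.039216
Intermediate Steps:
t(N, j) = (7 + N)/(N + j) (t(N, j) = (N + 7)/(j + N) = (7 + N)/(N + j))
t(w((-2 - 1)²), 59)*(-2) = ((7 - 8)/(-8 + 59))*(-2) = (-1/51)*(-2) = ((1/51)*(-1))*(-2) = -1/51*(-2) = 2/51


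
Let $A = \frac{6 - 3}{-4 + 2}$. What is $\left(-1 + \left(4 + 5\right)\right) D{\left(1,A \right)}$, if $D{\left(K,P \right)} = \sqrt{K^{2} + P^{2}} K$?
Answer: $4 \sqrt{13} \approx 14.422$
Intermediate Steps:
$A = - \frac{3}{2}$ ($A = \frac{3}{-2} = 3 \left(- \frac{1}{2}\right) = - \frac{3}{2} \approx -1.5$)
$D{\left(K,P \right)} = K \sqrt{K^{2} + P^{2}}$
$\left(-1 + \left(4 + 5\right)\right) D{\left(1,A \right)} = \left(-1 + \left(4 + 5\right)\right) 1 \sqrt{1^{2} + \left(- \frac{3}{2}\right)^{2}} = \left(-1 + 9\right) 1 \sqrt{1 + \frac{9}{4}} = 8 \cdot 1 \sqrt{\frac{13}{4}} = 8 \cdot 1 \frac{\sqrt{13}}{2} = 8 \frac{\sqrt{13}}{2} = 4 \sqrt{13}$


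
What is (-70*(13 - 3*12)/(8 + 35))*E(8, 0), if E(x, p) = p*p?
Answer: 0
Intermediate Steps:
E(x, p) = p**2
(-70*(13 - 3*12)/(8 + 35))*E(8, 0) = -70*(13 - 3*12)/(8 + 35)*0**2 = -70*(13 - 36)/43*0 = -(-1610)/43*0 = -70*(-23/43)*0 = (1610/43)*0 = 0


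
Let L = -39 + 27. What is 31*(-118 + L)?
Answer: -4030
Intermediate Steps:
L = -12
31*(-118 + L) = 31*(-118 - 12) = 31*(-130) = -4030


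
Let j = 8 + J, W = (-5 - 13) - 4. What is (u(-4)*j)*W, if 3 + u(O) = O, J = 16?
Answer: 3696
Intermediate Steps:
u(O) = -3 + O
W = -22 (W = -18 - 4 = -22)
j = 24 (j = 8 + 16 = 24)
(u(-4)*j)*W = ((-3 - 4)*24)*(-22) = -7*24*(-22) = -168*(-22) = 3696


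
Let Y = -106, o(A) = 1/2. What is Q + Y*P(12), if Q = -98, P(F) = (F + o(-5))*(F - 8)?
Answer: -5398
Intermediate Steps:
o(A) = 1/2
P(F) = (1/2 + F)*(-8 + F) (P(F) = (F + 1/2)*(F - 8) = (1/2 + F)*(-8 + F))
Q + Y*P(12) = -98 - 106*(-4 + 12**2 - 15/2*12) = -98 - 106*(-4 + 144 - 90) = -98 - 106*50 = -98 - 5300 = -5398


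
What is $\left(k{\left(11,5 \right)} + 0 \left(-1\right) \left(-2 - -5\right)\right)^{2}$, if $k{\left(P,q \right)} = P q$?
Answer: $3025$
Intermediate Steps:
$\left(k{\left(11,5 \right)} + 0 \left(-1\right) \left(-2 - -5\right)\right)^{2} = \left(11 \cdot 5 + 0 \left(-1\right) \left(-2 - -5\right)\right)^{2} = \left(55 + 0 \left(-2 + 5\right)\right)^{2} = \left(55 + 0 \cdot 3\right)^{2} = \left(55 + 0\right)^{2} = 55^{2} = 3025$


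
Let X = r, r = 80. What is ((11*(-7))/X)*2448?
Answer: -11781/5 ≈ -2356.2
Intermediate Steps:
X = 80
((11*(-7))/X)*2448 = ((11*(-7))/80)*2448 = -77*1/80*2448 = -77/80*2448 = -11781/5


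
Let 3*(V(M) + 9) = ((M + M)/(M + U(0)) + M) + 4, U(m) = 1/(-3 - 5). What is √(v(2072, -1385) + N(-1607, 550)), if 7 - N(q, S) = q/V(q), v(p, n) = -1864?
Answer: I*√90541893140299226/6977066 ≈ 43.127*I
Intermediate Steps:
U(m) = -⅛ (U(m) = 1/(-8) = -⅛)
V(M) = -23/3 + M/3 + 2*M/(3*(-⅛ + M)) (V(M) = -9 + (((M + M)/(M - ⅛) + M) + 4)/3 = -9 + (((2*M)/(-⅛ + M) + M) + 4)/3 = -9 + ((2*M/(-⅛ + M) + M) + 4)/3 = -9 + ((M + 2*M/(-⅛ + M)) + 4)/3 = -9 + (4 + M + 2*M/(-⅛ + M))/3 = -9 + (4/3 + M/3 + 2*M/(3*(-⅛ + M))) = -23/3 + M/3 + 2*M/(3*(-⅛ + M)))
N(q, S) = 7 - 3*q*(-1 + 8*q)/(23 - 169*q + 8*q²) (N(q, S) = 7 - q/((23 - 169*q + 8*q²)/(3*(-1 + 8*q))) = 7 - q*3*(-1 + 8*q)/(23 - 169*q + 8*q²) = 7 - 3*q*(-1 + 8*q)/(23 - 169*q + 8*q²))
√(v(2072, -1385) + N(-1607, 550)) = √(-1864 + (161 - 1180*(-1607) + 32*(-1607)²)/(23 - 169*(-1607) + 8*(-1607)²)) = √(-1864 + (161 + 1896260 + 32*2582449)/(23 + 271583 + 8*2582449)) = √(-1864 + (161 + 1896260 + 82638368)/(23 + 271583 + 20659592)) = √(-1864 + 84534789/20931198) = √(-1864 + (1/20931198)*84534789) = √(-1864 + 28178263/6977066) = √(-12977072761/6977066) = I*√90541893140299226/6977066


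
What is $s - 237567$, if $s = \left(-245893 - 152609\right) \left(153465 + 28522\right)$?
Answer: $-72522421041$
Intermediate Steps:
$s = -72522183474$ ($s = \left(-398502\right) 181987 = -72522183474$)
$s - 237567 = -72522183474 - 237567 = -72522421041$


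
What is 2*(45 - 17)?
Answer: 56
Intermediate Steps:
2*(45 - 17) = 2*28 = 56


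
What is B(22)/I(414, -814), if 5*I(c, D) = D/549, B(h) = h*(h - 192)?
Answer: 466650/37 ≈ 12612.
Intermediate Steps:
B(h) = h*(-192 + h)
I(c, D) = D/2745 (I(c, D) = (D/549)/5 = D/2745)
B(22)/I(414, -814) = (22*(-192 + 22))/(((1/2745)*(-814))) = (22*(-170))/(-814/2745) = -3740*(-2745/814) = 466650/37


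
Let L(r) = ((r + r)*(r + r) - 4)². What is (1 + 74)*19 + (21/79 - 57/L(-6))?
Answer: 2206877097/1548400 ≈ 1425.3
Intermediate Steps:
L(r) = (-4 + 4*r²)² (L(r) = ((2*r)*(2*r) - 4)² = (4*r² - 4)² = (-4 + 4*r²)²)
(1 + 74)*19 + (21/79 - 57/L(-6)) = (1 + 74)*19 + (21/79 - 57*1/(16*(-1 + (-6)²)²)) = 75*19 + (21*(1/79) - 57*1/(16*(-1 + 36)²)) = 1425 + (21/79 - 57/(16*35²)) = 1425 + (21/79 - 57/(16*1225)) = 1425 + (21/79 - 57/19600) = 1425 + 407097/1548400 = 2206877097/1548400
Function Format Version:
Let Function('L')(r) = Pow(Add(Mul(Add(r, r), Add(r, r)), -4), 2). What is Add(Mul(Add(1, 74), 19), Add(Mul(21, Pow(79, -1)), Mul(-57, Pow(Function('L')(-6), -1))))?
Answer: Rational(2206877097, 1548400) ≈ 1425.3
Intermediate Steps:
Function('L')(r) = Pow(Add(-4, Mul(4, Pow(r, 2))), 2) (Function('L')(r) = Pow(Add(Mul(Mul(2, r), Mul(2, r)), -4), 2) = Pow(Add(Mul(4, Pow(r, 2)), -4), 2) = Pow(Add(-4, Mul(4, Pow(r, 2))), 2))
Add(Mul(Add(1, 74), 19), Add(Mul(21, Pow(79, -1)), Mul(-57, Pow(Function('L')(-6), -1)))) = Add(Mul(Add(1, 74), 19), Add(Mul(21, Pow(79, -1)), Mul(-57, Pow(Mul(16, Pow(Add(-1, Pow(-6, 2)), 2)), -1)))) = Add(Mul(75, 19), Add(Mul(21, Rational(1, 79)), Mul(-57, Pow(Mul(16, Pow(Add(-1, 36), 2)), -1)))) = Add(1425, Add(Rational(21, 79), Mul(-57, Pow(Mul(16, Pow(35, 2)), -1)))) = Add(1425, Add(Rational(21, 79), Mul(-57, Pow(Mul(16, 1225), -1)))) = Add(1425, Add(Rational(21, 79), Mul(-57, Pow(19600, -1)))) = Add(1425, Add(Rational(21, 79), Mul(-57, Rational(1, 19600)))) = Add(1425, Add(Rational(21, 79), Rational(-57, 19600))) = Add(1425, Rational(407097, 1548400)) = Rational(2206877097, 1548400)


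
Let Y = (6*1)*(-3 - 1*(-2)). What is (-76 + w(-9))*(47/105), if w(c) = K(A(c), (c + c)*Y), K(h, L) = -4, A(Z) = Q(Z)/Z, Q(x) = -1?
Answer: -752/21 ≈ -35.810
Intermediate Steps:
Y = -6 (Y = 6*(-3 + 2) = 6*(-1) = -6)
A(Z) = -1/Z
w(c) = -4
(-76 + w(-9))*(47/105) = (-76 - 4)*(47/105) = -3760/105 = -80*47/105 = -752/21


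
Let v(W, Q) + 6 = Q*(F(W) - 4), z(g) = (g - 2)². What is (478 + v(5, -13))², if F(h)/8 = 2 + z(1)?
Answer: 44944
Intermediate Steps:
z(g) = (-2 + g)²
F(h) = 24 (F(h) = 8*(2 + (-2 + 1)²) = 8*(2 + (-1)²) = 8*(2 + 1) = 8*3 = 24)
v(W, Q) = -6 + 20*Q (v(W, Q) = -6 + Q*(24 - 4) = -6 + Q*20 = -6 + 20*Q)
(478 + v(5, -13))² = (478 + (-6 + 20*(-13)))² = (478 + (-6 - 260))² = (478 - 266)² = 212² = 44944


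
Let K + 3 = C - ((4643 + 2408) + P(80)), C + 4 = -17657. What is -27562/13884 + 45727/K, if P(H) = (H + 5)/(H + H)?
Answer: -21057330245/5490406974 ≈ -3.8353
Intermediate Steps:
P(H) = (5 + H)/(2*H) (P(H) = (5 + H)/((2*H)) = (5 + H)*(1/(2*H)) = (5 + H)/(2*H))
C = -17661 (C = -4 - 17657 = -17661)
K = -790897/32 (K = -3 + (-17661 - ((4643 + 2408) + (1/2)*(5 + 80)/80)) = -3 + (-17661 - (7051 + (1/2)*(1/80)*85)) = -3 + (-17661 - (7051 + 17/32)) = -3 + (-17661 - 1*225649/32) = -3 + (-17661 - 225649/32) = -3 - 790801/32 = -790897/32 ≈ -24716.)
-27562/13884 + 45727/K = -27562/13884 + 45727/(-790897/32) = -27562*1/13884 + 45727*(-32/790897) = -13781/6942 - 1463264/790897 = -21057330245/5490406974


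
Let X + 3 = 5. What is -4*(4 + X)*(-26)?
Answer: 624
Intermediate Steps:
X = 2 (X = -3 + 5 = 2)
-4*(4 + X)*(-26) = -4*(4 + 2)*(-26) = -4*6*(-26) = -24*(-26) = 624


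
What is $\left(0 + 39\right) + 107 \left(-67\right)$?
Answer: $-7130$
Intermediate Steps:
$\left(0 + 39\right) + 107 \left(-67\right) = 39 - 7169 = -7130$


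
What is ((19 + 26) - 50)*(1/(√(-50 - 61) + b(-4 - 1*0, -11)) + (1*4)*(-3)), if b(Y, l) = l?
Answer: 13975/232 + 5*I*√111/232 ≈ 60.237 + 0.22706*I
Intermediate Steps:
((19 + 26) - 50)*(1/(√(-50 - 61) + b(-4 - 1*0, -11)) + (1*4)*(-3)) = ((19 + 26) - 50)*(1/(√(-50 - 61) - 11) + (1*4)*(-3)) = (45 - 50)*(1/(√(-111) - 11) + 4*(-3)) = -5*(1/(I*√111 - 11) - 12) = -5*(1/(-11 + I*√111) - 12) = -5*(-12 + 1/(-11 + I*√111)) = 60 - 5/(-11 + I*√111)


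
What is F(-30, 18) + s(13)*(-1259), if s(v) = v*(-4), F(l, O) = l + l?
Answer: 65408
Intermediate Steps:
F(l, O) = 2*l
s(v) = -4*v
F(-30, 18) + s(13)*(-1259) = 2*(-30) - 4*13*(-1259) = -60 - 52*(-1259) = -60 + 65468 = 65408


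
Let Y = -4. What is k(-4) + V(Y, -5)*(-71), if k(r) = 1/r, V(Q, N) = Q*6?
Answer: 6815/4 ≈ 1703.8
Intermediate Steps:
V(Q, N) = 6*Q
k(-4) + V(Y, -5)*(-71) = 1/(-4) + (6*(-4))*(-71) = -1/4 - 24*(-71) = -1/4 + 1704 = 6815/4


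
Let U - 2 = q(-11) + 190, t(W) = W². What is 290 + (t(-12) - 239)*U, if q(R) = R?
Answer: -16905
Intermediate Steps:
U = 181 (U = 2 + (-11 + 190) = 2 + 179 = 181)
290 + (t(-12) - 239)*U = 290 + ((-12)² - 239)*181 = 290 + (144 - 239)*181 = 290 - 95*181 = 290 - 17195 = -16905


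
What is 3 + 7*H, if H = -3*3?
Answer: -60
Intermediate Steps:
H = -9
3 + 7*H = 3 + 7*(-9) = 3 - 63 = -60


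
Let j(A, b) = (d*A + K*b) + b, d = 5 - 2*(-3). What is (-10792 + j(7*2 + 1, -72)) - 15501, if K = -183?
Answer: -13024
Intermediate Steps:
d = 11 (d = 5 + 6 = 11)
j(A, b) = -182*b + 11*A (j(A, b) = (11*A - 183*b) + b = (-183*b + 11*A) + b = -182*b + 11*A)
(-10792 + j(7*2 + 1, -72)) - 15501 = (-10792 + (-182*(-72) + 11*(7*2 + 1))) - 15501 = (-10792 + (13104 + 11*(14 + 1))) - 15501 = (-10792 + (13104 + 11*15)) - 15501 = (-10792 + (13104 + 165)) - 15501 = (-10792 + 13269) - 15501 = 2477 - 15501 = -13024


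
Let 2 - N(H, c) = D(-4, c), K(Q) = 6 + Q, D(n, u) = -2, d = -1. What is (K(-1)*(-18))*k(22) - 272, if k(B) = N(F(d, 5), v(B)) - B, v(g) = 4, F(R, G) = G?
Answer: 1348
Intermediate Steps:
N(H, c) = 4 (N(H, c) = 2 - 1*(-2) = 2 + 2 = 4)
k(B) = 4 - B
(K(-1)*(-18))*k(22) - 272 = ((6 - 1)*(-18))*(4 - 1*22) - 272 = (5*(-18))*(4 - 22) - 272 = -90*(-18) - 272 = 1620 - 272 = 1348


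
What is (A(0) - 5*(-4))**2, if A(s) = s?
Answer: 400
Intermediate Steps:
(A(0) - 5*(-4))**2 = (0 - 5*(-4))**2 = (0 + 20)**2 = 20**2 = 400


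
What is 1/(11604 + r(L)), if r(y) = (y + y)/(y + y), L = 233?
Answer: 1/11605 ≈ 8.6170e-5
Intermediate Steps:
r(y) = 1 (r(y) = (2*y)/((2*y)) = (2*y)*(1/(2*y)) = 1)
1/(11604 + r(L)) = 1/(11604 + 1) = 1/11605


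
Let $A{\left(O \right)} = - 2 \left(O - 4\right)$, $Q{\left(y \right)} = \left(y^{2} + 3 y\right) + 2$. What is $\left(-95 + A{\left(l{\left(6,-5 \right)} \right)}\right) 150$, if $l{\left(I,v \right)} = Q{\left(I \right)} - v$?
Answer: $-31350$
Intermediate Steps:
$Q{\left(y \right)} = 2 + y^{2} + 3 y$
$l{\left(I,v \right)} = 2 + I^{2} - v + 3 I$ ($l{\left(I,v \right)} = \left(2 + I^{2} + 3 I\right) - v = 2 + I^{2} - v + 3 I$)
$A{\left(O \right)} = 8 - 2 O$ ($A{\left(O \right)} = - 2 \left(O - 4\right) = - 2 \left(-4 + O\right) = 8 - 2 O$)
$\left(-95 + A{\left(l{\left(6,-5 \right)} \right)}\right) 150 = \left(-95 + \left(8 - 2 \left(2 + 6^{2} - -5 + 3 \cdot 6\right)\right)\right) 150 = \left(-95 + \left(8 - 2 \left(2 + 36 + 5 + 18\right)\right)\right) 150 = \left(-95 + \left(8 - 122\right)\right) 150 = \left(-95 - 114\right) 150 = \left(-209\right) 150 = -31350$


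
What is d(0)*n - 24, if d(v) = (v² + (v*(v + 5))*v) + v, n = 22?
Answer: -24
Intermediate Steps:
d(v) = v + v² + v²*(5 + v) (d(v) = (v² + (v*(5 + v))*v) + v = (v² + v²*(5 + v)) + v = v + v² + v²*(5 + v))
d(0)*n - 24 = (0*(1 + 0² + 6*0))*22 - 24 = (0*(1 + 0 + 0))*22 - 24 = (0*1)*22 - 24 = 0*22 - 24 = 0 - 24 = -24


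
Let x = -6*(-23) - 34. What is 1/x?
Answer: 1/104 ≈ 0.0096154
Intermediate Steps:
x = 104 (x = 138 - 34 = 104)
1/x = 1/104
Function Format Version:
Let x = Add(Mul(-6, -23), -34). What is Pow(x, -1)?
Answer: Rational(1, 104) ≈ 0.0096154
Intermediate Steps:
x = 104 (x = Add(138, -34) = 104)
Pow(x, -1) = Pow(104, -1) = Rational(1, 104)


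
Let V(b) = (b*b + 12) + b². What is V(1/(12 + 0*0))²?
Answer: 748225/5184 ≈ 144.33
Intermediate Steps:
V(b) = 12 + 2*b² (V(b) = (b² + 12) + b² = (12 + b²) + b² = 12 + 2*b²)
V(1/(12 + 0*0))² = (12 + 2*(1/(12 + 0*0))²)² = (12 + 2*(1/(12 + 0))²)² = (12 + 2*(1/12)²)² = (12 + 2*(1/144))² = (12 + 1/72)² = (865/72)² = 748225/5184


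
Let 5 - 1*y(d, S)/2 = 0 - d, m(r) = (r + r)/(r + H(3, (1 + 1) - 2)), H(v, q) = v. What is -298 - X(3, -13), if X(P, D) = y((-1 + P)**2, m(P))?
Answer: -316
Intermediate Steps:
m(r) = 2*r/(3 + r) (m(r) = (r + r)/(r + 3) = (2*r)/(3 + r) = 2*r/(3 + r))
y(d, S) = 10 + 2*d (y(d, S) = 10 - 2*(0 - d) = 10 - (-2)*d = 10 + 2*d)
X(P, D) = 10 + 2*(-1 + P)**2
-298 - X(3, -13) = -298 - (10 + 2*(-1 + 3)**2) = -298 - (10 + 2*2**2) = -298 - (10 + 2*4) = -298 - (10 + 8) = -298 - 1*18 = -298 - 18 = -316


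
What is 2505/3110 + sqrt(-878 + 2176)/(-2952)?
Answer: 501/622 - sqrt(1298)/2952 ≈ 0.79326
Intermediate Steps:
2505/3110 + sqrt(-878 + 2176)/(-2952) = 2505*(1/3110) + sqrt(1298)*(-1/2952) = 501/622 - sqrt(1298)/2952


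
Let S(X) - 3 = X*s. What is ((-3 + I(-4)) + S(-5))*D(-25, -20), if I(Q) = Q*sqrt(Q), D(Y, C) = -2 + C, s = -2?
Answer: -220 + 176*I ≈ -220.0 + 176.0*I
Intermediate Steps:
I(Q) = Q**(3/2)
S(X) = 3 - 2*X (S(X) = 3 + X*(-2) = 3 - 2*X)
((-3 + I(-4)) + S(-5))*D(-25, -20) = ((-3 + (-4)**(3/2)) + (3 - 2*(-5)))*(-2 - 20) = ((-3 - 8*I) + (3 + 10))*(-22) = ((-3 - 8*I) + 13)*(-22) = (10 - 8*I)*(-22) = -220 + 176*I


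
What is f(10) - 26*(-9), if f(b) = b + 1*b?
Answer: 254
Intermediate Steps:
f(b) = 2*b (f(b) = b + b = 2*b)
f(10) - 26*(-9) = 2*10 - 26*(-9) = 20 + 234 = 254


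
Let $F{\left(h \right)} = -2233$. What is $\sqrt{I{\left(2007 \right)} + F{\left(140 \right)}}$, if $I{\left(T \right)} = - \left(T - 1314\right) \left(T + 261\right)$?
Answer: $i \sqrt{1573957} \approx 1254.6 i$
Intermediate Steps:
$I{\left(T \right)} = - \left(-1314 + T\right) \left(261 + T\right)$
$\sqrt{I{\left(2007 \right)} + F{\left(140 \right)}} = \sqrt{\left(342954 - 2007^{2} + 1053 \cdot 2007\right) - 2233} = \sqrt{\left(342954 - 4028049 + 2113371\right) - 2233} = \sqrt{-1571724 - 2233} = \sqrt{-1573957} = i \sqrt{1573957}$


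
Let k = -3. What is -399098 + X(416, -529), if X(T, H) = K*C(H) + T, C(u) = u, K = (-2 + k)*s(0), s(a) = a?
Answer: -398682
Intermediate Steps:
K = 0 (K = (-2 - 3)*0 = -5*0 = 0)
X(T, H) = T (X(T, H) = 0*H + T = 0 + T = T)
-399098 + X(416, -529) = -399098 + 416 = -398682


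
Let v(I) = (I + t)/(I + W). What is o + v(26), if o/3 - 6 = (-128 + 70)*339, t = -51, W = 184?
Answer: -2476661/42 ≈ -58968.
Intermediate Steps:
v(I) = (-51 + I)/(184 + I) (v(I) = (I - 51)/(I + 184) = (-51 + I)/(184 + I))
o = -58968 (o = 18 + 3*((-128 + 70)*339) = 18 + 3*(-58*339) = 18 + 3*(-19662) = 18 - 58986 = -58968)
o + v(26) = -58968 + (-51 + 26)/(184 + 26) = -58968 - 25/210 = -58968 + (1/210)*(-25) = -58968 - 5/42 = -2476661/42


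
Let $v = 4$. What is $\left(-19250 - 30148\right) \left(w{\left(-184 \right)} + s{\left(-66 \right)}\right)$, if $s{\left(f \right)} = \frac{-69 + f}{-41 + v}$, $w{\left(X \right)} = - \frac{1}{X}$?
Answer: $- \frac{614437023}{3404} \approx -1.805 \cdot 10^{5}$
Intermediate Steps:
$s{\left(f \right)} = \frac{69}{37} - \frac{f}{37}$ ($s{\left(f \right)} = \frac{-69 + f}{-41 + 4} = \frac{-69 + f}{-37} = \left(-69 + f\right) \left(- \frac{1}{37}\right) = \frac{69}{37} - \frac{f}{37}$)
$\left(-19250 - 30148\right) \left(w{\left(-184 \right)} + s{\left(-66 \right)}\right) = \left(-19250 - 30148\right) \left(- \frac{1}{-184} + \left(\frac{69}{37} - - \frac{66}{37}\right)\right) = - 49398 \left(\left(-1\right) \left(- \frac{1}{184}\right) + \left(\frac{69}{37} + \frac{66}{37}\right)\right) = - 49398 \left(\frac{1}{184} + \frac{135}{37}\right) = \left(-49398\right) \frac{24877}{6808} = - \frac{614437023}{3404}$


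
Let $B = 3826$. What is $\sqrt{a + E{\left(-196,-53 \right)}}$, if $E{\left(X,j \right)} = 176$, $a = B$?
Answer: $\sqrt{4002} \approx 63.261$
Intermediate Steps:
$a = 3826$
$\sqrt{a + E{\left(-196,-53 \right)}} = \sqrt{3826 + 176} = \sqrt{4002}$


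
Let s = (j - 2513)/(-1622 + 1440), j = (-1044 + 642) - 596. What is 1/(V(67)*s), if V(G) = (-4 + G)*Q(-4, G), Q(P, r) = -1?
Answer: -26/31599 ≈ -0.00082281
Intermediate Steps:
V(G) = 4 - G (V(G) = (-4 + G)*(-1) = 4 - G)
j = -998 (j = -402 - 596 = -998)
s = 3511/182 (s = (-998 - 2513)/(-1622 + 1440) = -3511/(-182) = -3511*(-1/182) = 3511/182 ≈ 19.291)
1/(V(67)*s) = 1/((4 - 1*67)*(3511/182)) = (182/3511)/(4 - 67) = (182/3511)/(-63) = -1/63*182/3511 = -26/31599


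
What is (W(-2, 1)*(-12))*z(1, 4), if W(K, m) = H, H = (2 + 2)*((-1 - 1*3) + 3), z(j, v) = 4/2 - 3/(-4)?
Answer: 132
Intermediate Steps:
z(j, v) = 11/4 (z(j, v) = 4*(1/2) - 3*(-1/4) = 2 + 3/4 = 11/4)
H = -4 (H = 4*((-1 - 3) + 3) = 4*(-4 + 3) = 4*(-1) = -4)
W(K, m) = -4
(W(-2, 1)*(-12))*z(1, 4) = -4*(-12)*(11/4) = 48*(11/4) = 132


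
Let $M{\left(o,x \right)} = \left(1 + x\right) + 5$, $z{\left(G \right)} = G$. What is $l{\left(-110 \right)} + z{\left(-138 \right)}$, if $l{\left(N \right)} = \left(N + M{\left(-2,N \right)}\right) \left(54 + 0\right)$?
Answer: $-11694$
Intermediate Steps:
$M{\left(o,x \right)} = 6 + x$
$l{\left(N \right)} = 324 + 108 N$ ($l{\left(N \right)} = \left(N + \left(6 + N\right)\right) \left(54 + 0\right) = \left(6 + 2 N\right) 54 = 324 + 108 N$)
$l{\left(-110 \right)} + z{\left(-138 \right)} = \left(324 + 108 \left(-110\right)\right) - 138 = \left(324 - 11880\right) - 138 = -11556 - 138 = -11694$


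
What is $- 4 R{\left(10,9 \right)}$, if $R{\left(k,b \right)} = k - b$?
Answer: $-4$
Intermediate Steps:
$- 4 R{\left(10,9 \right)} = - 4 \left(10 - 9\right) = \left(-4\right) 1 = -4$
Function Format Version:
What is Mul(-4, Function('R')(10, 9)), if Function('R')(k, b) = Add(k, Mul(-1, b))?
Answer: -4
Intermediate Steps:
Mul(-4, Function('R')(10, 9)) = Mul(-4, Add(10, Mul(-1, 9))) = Mul(-4, Add(10, -9)) = Mul(-4, 1) = -4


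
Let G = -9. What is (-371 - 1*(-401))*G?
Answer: -270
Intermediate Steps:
(-371 - 1*(-401))*G = (-371 - 1*(-401))*(-9) = (-371 + 401)*(-9) = 30*(-9) = -270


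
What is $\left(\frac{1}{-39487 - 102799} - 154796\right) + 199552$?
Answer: $\frac{6368152215}{142286} \approx 44756.0$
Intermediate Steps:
$\left(\frac{1}{-39487 - 102799} - 154796\right) + 199552 = \left(\frac{1}{-142286} - 154796\right) + 199552 = \left(- \frac{1}{142286} - 154796\right) + 199552 = - \frac{22025303657}{142286} + 199552 = \frac{6368152215}{142286}$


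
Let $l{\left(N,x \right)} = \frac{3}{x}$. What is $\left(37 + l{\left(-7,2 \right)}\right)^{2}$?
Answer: $\frac{5929}{4} \approx 1482.3$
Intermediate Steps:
$\left(37 + l{\left(-7,2 \right)}\right)^{2} = \left(37 + \frac{3}{2}\right)^{2} = \left(\frac{77}{2}\right)^{2} = \frac{5929}{4}$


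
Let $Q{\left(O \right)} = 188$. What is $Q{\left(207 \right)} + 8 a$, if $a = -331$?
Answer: $-2460$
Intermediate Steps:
$Q{\left(207 \right)} + 8 a = 188 + 8 \left(-331\right) = 188 - 2648 = -2460$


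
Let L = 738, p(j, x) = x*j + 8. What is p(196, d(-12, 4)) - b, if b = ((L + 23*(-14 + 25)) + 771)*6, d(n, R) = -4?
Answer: -11348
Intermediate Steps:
p(j, x) = 8 + j*x (p(j, x) = j*x + 8 = 8 + j*x)
b = 10572 (b = ((738 + 23*(-14 + 25)) + 771)*6 = ((738 + 23*11) + 771)*6 = ((738 + 253) + 771)*6 = (991 + 771)*6 = 1762*6 = 10572)
p(196, d(-12, 4)) - b = (8 + 196*(-4)) - 1*10572 = (8 - 784) - 10572 = -776 - 10572 = -11348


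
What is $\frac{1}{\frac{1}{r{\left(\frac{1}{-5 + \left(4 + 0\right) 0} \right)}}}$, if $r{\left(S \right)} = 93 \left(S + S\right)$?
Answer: $- \frac{186}{5} \approx -37.2$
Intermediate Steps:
$r{\left(S \right)} = 186 S$ ($r{\left(S \right)} = 93 \cdot 2 S = 186 S$)
$\frac{1}{\frac{1}{r{\left(\frac{1}{-5 + \left(4 + 0\right) 0} \right)}}} = \frac{1}{\frac{1}{186 \frac{1}{-5 + \left(4 + 0\right) 0}}} = \frac{1}{\frac{1}{186 \frac{1}{-5 + 4 \cdot 0}}} = \frac{1}{\frac{1}{186 \frac{1}{-5 + 0}}} = \frac{1}{\frac{1}{186 \frac{1}{-5}}} = \frac{1}{\frac{1}{186 \left(- \frac{1}{5}\right)}} = \frac{1}{\frac{1}{- \frac{186}{5}}} = \frac{1}{- \frac{5}{186}} = - \frac{186}{5}$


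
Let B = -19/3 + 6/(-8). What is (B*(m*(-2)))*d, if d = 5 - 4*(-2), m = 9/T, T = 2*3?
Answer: 1105/4 ≈ 276.25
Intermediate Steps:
T = 6
m = 3/2 (m = 9/6 = 9*(⅙) = 3/2 ≈ 1.5000)
d = 13 (d = 5 + 8 = 13)
B = -85/12 (B = -19*⅓ + 6*(-⅛) = -19/3 - ¾ = -85/12 ≈ -7.0833)
(B*(m*(-2)))*d = -85*(-2)/8*13 = -85/12*(-3)*13 = (85/4)*13 = 1105/4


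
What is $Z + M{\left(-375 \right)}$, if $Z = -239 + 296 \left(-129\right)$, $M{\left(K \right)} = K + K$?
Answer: $-39173$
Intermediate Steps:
$M{\left(K \right)} = 2 K$
$Z = -38423$ ($Z = -239 - 38184 = -38423$)
$Z + M{\left(-375 \right)} = -38423 + 2 \left(-375\right) = -38423 - 750 = -39173$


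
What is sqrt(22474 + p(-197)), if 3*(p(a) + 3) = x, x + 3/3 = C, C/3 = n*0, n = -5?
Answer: 2*sqrt(50559)/3 ≈ 149.90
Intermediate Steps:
C = 0 (C = 3*(-5*0) = 3*0 = 0)
x = -1 (x = -1 + 0 = -1)
p(a) = -10/3 (p(a) = -3 + (1/3)*(-1) = -3 - 1/3 = -10/3)
sqrt(22474 + p(-197)) = sqrt(22474 - 10/3) = sqrt(67412/3) = 2*sqrt(50559)/3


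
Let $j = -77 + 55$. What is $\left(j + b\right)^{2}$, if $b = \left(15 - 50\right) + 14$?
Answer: $1849$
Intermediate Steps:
$b = -21$ ($b = -35 + 14 = -21$)
$j = -22$
$\left(j + b\right)^{2} = \left(-22 - 21\right)^{2} = \left(-43\right)^{2} = 1849$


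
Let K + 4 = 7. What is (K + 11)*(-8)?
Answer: -112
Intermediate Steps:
K = 3 (K = -4 + 7 = 3)
(K + 11)*(-8) = (3 + 11)*(-8) = 14*(-8) = -112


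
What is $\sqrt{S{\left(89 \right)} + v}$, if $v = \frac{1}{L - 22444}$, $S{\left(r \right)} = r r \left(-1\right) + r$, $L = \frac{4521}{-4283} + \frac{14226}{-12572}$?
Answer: $\frac{i \sqrt{2860241752049075472154832034}}{604317304457} \approx 88.499 i$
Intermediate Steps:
$L = - \frac{58883985}{26922938}$ ($L = 4521 \left(- \frac{1}{4283}\right) + 14226 \left(- \frac{1}{12572}\right) = - \frac{4521}{4283} - \frac{7113}{6286} = - \frac{58883985}{26922938} \approx -2.1871$)
$S{\left(r \right)} = r - r^{2}$ ($S{\left(r \right)} = r \left(- r\right) + r = - r^{2} + r = r - r^{2}$)
$v = - \frac{26922938}{604317304457}$ ($v = \frac{1}{- \frac{58883985}{26922938} - 22444} = \frac{1}{- \frac{604317304457}{26922938}} = - \frac{26922938}{604317304457} \approx -4.4551 \cdot 10^{-5}$)
$\sqrt{S{\left(89 \right)} + v} = \sqrt{89 \left(1 - 89\right) - \frac{26922938}{604317304457}} = \sqrt{89 \left(-88\right) - \frac{26922938}{604317304457}} = \sqrt{-7832 - \frac{26922938}{604317304457}} = \sqrt{- \frac{4733013155430162}{604317304457}} = \frac{i \sqrt{2860241752049075472154832034}}{604317304457}$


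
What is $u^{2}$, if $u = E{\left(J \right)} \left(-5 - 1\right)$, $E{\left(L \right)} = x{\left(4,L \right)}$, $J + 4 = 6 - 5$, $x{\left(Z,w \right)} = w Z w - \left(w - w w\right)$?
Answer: $82944$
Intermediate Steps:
$x{\left(Z,w \right)} = w^{2} - w + Z w^{2}$ ($x{\left(Z,w \right)} = Z w w + \left(w^{2} - w\right) = Z w^{2} + \left(w^{2} - w\right) = w^{2} - w + Z w^{2}$)
$J = -3$ ($J = -4 + \left(6 - 5\right) = -4 + 1 = -3$)
$E{\left(L \right)} = L \left(-1 + 5 L\right)$ ($E{\left(L \right)} = L \left(-1 + L + 4 L\right) = L \left(-1 + 5 L\right)$)
$u = -288$ ($u = - 3 \left(-1 + 5 \left(-3\right)\right) \left(-5 - 1\right) = - 3 \left(-1 - 15\right) \left(-6\right) = \left(-3\right) \left(-16\right) \left(-6\right) = 48 \left(-6\right) = -288$)
$u^{2} = \left(-288\right)^{2} = 82944$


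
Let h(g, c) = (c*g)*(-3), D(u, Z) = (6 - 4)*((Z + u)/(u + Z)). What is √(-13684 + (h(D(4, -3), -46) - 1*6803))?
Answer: I*√20211 ≈ 142.17*I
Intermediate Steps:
D(u, Z) = 2 (D(u, Z) = 2*((Z + u)/(Z + u)) = 2*1 = 2)
h(g, c) = -3*c*g
√(-13684 + (h(D(4, -3), -46) - 1*6803)) = √(-13684 + (-3*(-46)*2 - 1*6803)) = √(-13684 + (276 - 6803)) = √(-13684 - 6527) = √(-20211) = I*√20211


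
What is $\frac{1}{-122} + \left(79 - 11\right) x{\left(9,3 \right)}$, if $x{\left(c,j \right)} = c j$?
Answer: $\frac{223991}{122} \approx 1836.0$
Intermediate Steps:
$\frac{1}{-122} + \left(79 - 11\right) x{\left(9,3 \right)} = \frac{1}{-122} + \left(79 - 11\right) 9 \cdot 3 = - \frac{1}{122} + \left(79 - 11\right) 27 = - \frac{1}{122} + 68 \cdot 27 = - \frac{1}{122} + 1836 = \frac{223991}{122}$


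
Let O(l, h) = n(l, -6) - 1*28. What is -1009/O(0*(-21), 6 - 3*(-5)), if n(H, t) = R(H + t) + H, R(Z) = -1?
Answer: 1009/29 ≈ 34.793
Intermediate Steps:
n(H, t) = -1 + H
O(l, h) = -29 + l (O(l, h) = (-1 + l) - 1*28 = (-1 + l) - 28 = -29 + l)
-1009/O(0*(-21), 6 - 3*(-5)) = -1009/(-29 + 0*(-21)) = -1009/(-29 + 0) = -1009/(-29) = -1009*(-1/29) = 1009/29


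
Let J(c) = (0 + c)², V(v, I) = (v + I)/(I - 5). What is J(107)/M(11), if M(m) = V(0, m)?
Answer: 68694/11 ≈ 6244.9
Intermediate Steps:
V(v, I) = (I + v)/(-5 + I)
M(m) = m/(-5 + m) (M(m) = (m + 0)/(-5 + m) = m/(-5 + m))
J(c) = c²
J(107)/M(11) = 107²/((11/(-5 + 11))) = 11449/((11/6)) = 11449/((11*(⅙))) = 11449/(11/6) = 11449*(6/11) = 68694/11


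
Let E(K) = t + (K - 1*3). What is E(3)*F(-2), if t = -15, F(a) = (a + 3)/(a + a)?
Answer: 15/4 ≈ 3.7500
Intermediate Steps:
F(a) = (3 + a)/(2*a) (F(a) = (3 + a)/((2*a)) = (3 + a)*(1/(2*a)) = (3 + a)/(2*a))
E(K) = -18 + K (E(K) = -15 + (K - 1*3) = -15 + (K - 3) = -15 + (-3 + K) = -18 + K)
E(3)*F(-2) = (-18 + 3)*((½)*(3 - 2)/(-2)) = -15*(-1)/(2*2) = -15*(-¼) = 15/4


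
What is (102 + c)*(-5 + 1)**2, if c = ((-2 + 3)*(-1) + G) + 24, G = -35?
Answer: 1440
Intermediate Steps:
c = -12 (c = ((-2 + 3)*(-1) - 35) + 24 = (1*(-1) - 35) + 24 = (-1 - 35) + 24 = -36 + 24 = -12)
(102 + c)*(-5 + 1)**2 = (102 - 12)*(-5 + 1)**2 = 90*(-4)**2 = 90*16 = 1440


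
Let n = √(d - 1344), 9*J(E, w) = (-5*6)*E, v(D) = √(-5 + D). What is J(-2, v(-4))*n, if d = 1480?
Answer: 40*√34/3 ≈ 77.746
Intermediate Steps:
J(E, w) = -10*E/3 (J(E, w) = ((-5*6)*E)/9 = (-30*E)/9 = -10*E/3)
n = 2*√34 (n = √(1480 - 1344) = √136 = 2*√34 ≈ 11.662)
J(-2, v(-4))*n = (-10/3*(-2))*(2*√34) = 20*(2*√34)/3 = 40*√34/3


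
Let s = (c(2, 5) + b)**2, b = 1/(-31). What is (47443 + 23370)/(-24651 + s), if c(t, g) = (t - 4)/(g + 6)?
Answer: -8234206453/2866437602 ≈ -2.8726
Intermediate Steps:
b = -1/31 ≈ -0.032258
c(t, g) = (-4 + t)/(6 + g)
s = 5329/116281 (s = ((-4 + 2)/(6 + 5) - 1/31)**2 = (-2/11 - 1/31)**2 = (-73/341)**2 = 5329/116281 ≈ 0.045829)
(47443 + 23370)/(-24651 + s) = (47443 + 23370)/(-24651 + 5329/116281) = 70813/(-2866437602/116281) = 70813*(-116281/2866437602) = -8234206453/2866437602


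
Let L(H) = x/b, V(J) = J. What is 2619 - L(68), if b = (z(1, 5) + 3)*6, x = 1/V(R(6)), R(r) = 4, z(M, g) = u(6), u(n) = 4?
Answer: 439991/168 ≈ 2619.0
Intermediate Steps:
z(M, g) = 4
x = ¼ (x = 1/4 = ¼ ≈ 0.25000)
b = 42 (b = (4 + 3)*6 = 7*6 = 42)
L(H) = 1/168 (L(H) = (¼)/42 = (¼)*(1/42) = 1/168)
2619 - L(68) = 2619 - 1*1/168 = 2619 - 1/168 = 439991/168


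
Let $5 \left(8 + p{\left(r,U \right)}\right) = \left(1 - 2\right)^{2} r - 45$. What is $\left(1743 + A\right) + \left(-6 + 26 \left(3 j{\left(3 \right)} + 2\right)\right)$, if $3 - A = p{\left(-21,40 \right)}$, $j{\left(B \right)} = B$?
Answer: $\frac{10236}{5} \approx 2047.2$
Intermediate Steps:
$p{\left(r,U \right)} = -17 + \frac{r}{5}$ ($p{\left(r,U \right)} = -8 + \frac{\left(1 - 2\right)^{2} r - 45}{5} = -8 + \frac{\left(-1\right)^{2} r - 45}{5} = -8 + \frac{1 r - 45}{5} = -8 + \frac{r - 45}{5} = -8 + \frac{-45 + r}{5} = -8 + \left(-9 + \frac{r}{5}\right) = -17 + \frac{r}{5}$)
$A = \frac{121}{5}$ ($A = 3 - \left(-17 + \frac{1}{5} \left(-21\right)\right) = 3 - \left(-17 - \frac{21}{5}\right) = 3 - - \frac{106}{5} = 3 + \frac{106}{5} = \frac{121}{5} \approx 24.2$)
$\left(1743 + A\right) + \left(-6 + 26 \left(3 j{\left(3 \right)} + 2\right)\right) = \left(1743 + \frac{121}{5}\right) - \left(6 - 26 \left(3 \cdot 3 + 2\right)\right) = \frac{8836}{5} - \left(6 - 26 \left(9 + 2\right)\right) = \frac{8836}{5} + \left(-6 + 26 \cdot 11\right) = \frac{8836}{5} + \left(-6 + 286\right) = \frac{8836}{5} + 280 = \frac{10236}{5}$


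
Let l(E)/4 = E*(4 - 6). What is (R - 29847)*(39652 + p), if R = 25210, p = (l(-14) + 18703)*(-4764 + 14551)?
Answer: -854052198309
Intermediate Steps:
l(E) = -8*E (l(E) = 4*(E*(4 - 6)) = 4*(E*(-2)) = 4*(-2*E) = -8*E)
p = 184142405 (p = (-8*(-14) + 18703)*(-4764 + 14551) = (112 + 18703)*9787 = 18815*9787 = 184142405)
(R - 29847)*(39652 + p) = (25210 - 29847)*(39652 + 184142405) = -4637*184182057 = -854052198309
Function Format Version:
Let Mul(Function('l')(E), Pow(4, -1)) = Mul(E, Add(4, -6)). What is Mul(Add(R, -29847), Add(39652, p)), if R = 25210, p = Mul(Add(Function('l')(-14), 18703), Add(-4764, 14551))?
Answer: -854052198309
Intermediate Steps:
Function('l')(E) = Mul(-8, E) (Function('l')(E) = Mul(4, Mul(E, Add(4, -6))) = Mul(4, Mul(E, -2)) = Mul(4, Mul(-2, E)) = Mul(-8, E))
p = 184142405 (p = Mul(Add(Mul(-8, -14), 18703), Add(-4764, 14551)) = Mul(Add(112, 18703), 9787) = Mul(18815, 9787) = 184142405)
Mul(Add(R, -29847), Add(39652, p)) = Mul(Add(25210, -29847), Add(39652, 184142405)) = Mul(-4637, 184182057) = -854052198309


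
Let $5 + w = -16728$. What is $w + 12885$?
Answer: $-3848$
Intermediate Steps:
$w = -16733$ ($w = -5 - 16728 = -16733$)
$w + 12885 = -16733 + 12885 = -3848$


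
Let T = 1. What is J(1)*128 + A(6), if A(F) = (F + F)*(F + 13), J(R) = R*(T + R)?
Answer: 484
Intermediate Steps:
J(R) = R*(1 + R)
A(F) = 2*F*(13 + F) (A(F) = (2*F)*(13 + F) = 2*F*(13 + F))
J(1)*128 + A(6) = (1*(1 + 1))*128 + 2*6*(13 + 6) = (1*2)*128 + 2*6*19 = 2*128 + 228 = 256 + 228 = 484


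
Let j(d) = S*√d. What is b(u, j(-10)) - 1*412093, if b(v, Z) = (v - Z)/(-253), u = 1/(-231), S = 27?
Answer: -24083951198/58443 + 27*I*√10/253 ≈ -4.1209e+5 + 0.33748*I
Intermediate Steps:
u = -1/231 ≈ -0.0043290
j(d) = 27*√d
b(v, Z) = -v/253 + Z/253 (b(v, Z) = (v - Z)*(-1/253) = -v/253 + Z/253)
b(u, j(-10)) - 1*412093 = (-1/253*(-1/231) + (27*√(-10))/253) - 1*412093 = (1/58443 + (27*(I*√10))/253) - 412093 = (1/58443 + (27*I*√10)/253) - 412093 = (1/58443 + 27*I*√10/253) - 412093 = -24083951198/58443 + 27*I*√10/253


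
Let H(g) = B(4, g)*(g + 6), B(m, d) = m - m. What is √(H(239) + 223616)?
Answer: 8*√3494 ≈ 472.88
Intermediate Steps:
B(m, d) = 0
H(g) = 0 (H(g) = 0*(g + 6) = 0*(6 + g) = 0)
√(H(239) + 223616) = √(0 + 223616) = √223616 = 8*√3494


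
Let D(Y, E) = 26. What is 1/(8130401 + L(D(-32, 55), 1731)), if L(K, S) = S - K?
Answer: 1/8132106 ≈ 1.2297e-7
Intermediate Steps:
1/(8130401 + L(D(-32, 55), 1731)) = 1/(8130401 + (1731 - 1*26)) = 1/(8130401 + (1731 - 26)) = 1/(8130401 + 1705) = 1/8132106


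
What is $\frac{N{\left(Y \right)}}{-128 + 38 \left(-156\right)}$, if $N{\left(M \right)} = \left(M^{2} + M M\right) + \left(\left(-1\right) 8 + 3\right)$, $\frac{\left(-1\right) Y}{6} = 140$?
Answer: $- \frac{1411195}{6056} \approx -233.02$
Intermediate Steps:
$Y = -840$ ($Y = \left(-6\right) 140 = -840$)
$N{\left(M \right)} = -5 + 2 M^{2}$ ($N{\left(M \right)} = \left(M^{2} + M^{2}\right) + \left(-8 + 3\right) = 2 M^{2} - 5 = -5 + 2 M^{2}$)
$\frac{N{\left(Y \right)}}{-128 + 38 \left(-156\right)} = \frac{-5 + 2 \left(-840\right)^{2}}{-128 + 38 \left(-156\right)} = \frac{-5 + 2 \cdot 705600}{-128 - 5928} = \frac{-5 + 1411200}{-6056} = 1411195 \left(- \frac{1}{6056}\right) = - \frac{1411195}{6056}$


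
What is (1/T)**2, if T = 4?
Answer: 1/16 ≈ 0.062500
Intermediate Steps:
(1/T)**2 = (1/4)**2 = 1/16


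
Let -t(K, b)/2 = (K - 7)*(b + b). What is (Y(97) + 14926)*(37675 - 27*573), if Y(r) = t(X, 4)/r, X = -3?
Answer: 32150992328/97 ≈ 3.3145e+8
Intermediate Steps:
t(K, b) = -4*b*(-7 + K) (t(K, b) = -2*(K - 7)*(b + b) = -2*(-7 + K)*2*b = -4*b*(-7 + K))
Y(r) = 160/r (Y(r) = (4*4*(7 - 1*(-3)))/r = (4*4*(7 + 3))/r = (4*4*10)/r = 160/r)
(Y(97) + 14926)*(37675 - 27*573) = (160/97 + 14926)*(37675 - 27*573) = (160*(1/97) + 14926)*(37675 - 15471) = (160/97 + 14926)*22204 = (1447982/97)*22204 = 32150992328/97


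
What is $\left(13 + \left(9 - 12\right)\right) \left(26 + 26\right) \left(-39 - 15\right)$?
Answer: $-28080$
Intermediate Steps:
$\left(13 + \left(9 - 12\right)\right) \left(26 + 26\right) \left(-39 - 15\right) = \left(13 + \left(9 - 12\right)\right) 52 \left(-54\right) = \left(13 - 3\right) 52 \left(-54\right) = 10 \cdot 52 \left(-54\right) = 520 \left(-54\right) = -28080$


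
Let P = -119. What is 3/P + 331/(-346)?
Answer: -40427/41174 ≈ -0.98186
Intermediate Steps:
3/P + 331/(-346) = 3/(-119) + 331/(-346) = 3*(-1/119) + 331*(-1/346) = -3/119 - 331/346 = -40427/41174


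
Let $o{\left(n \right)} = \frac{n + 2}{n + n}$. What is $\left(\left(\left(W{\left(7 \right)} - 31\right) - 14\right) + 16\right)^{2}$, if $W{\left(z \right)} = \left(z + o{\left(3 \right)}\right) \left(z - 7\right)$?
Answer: $841$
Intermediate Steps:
$o{\left(n \right)} = \frac{2 + n}{2 n}$
$W{\left(z \right)} = \left(-7 + z\right) \left(\frac{5}{6} + z\right)$ ($W{\left(z \right)} = \left(z + \frac{2 + 3}{2 \cdot 3}\right) \left(z - 7\right) = \left(z + \frac{1}{2} \cdot \frac{1}{3} \cdot 5\right) \left(-7 + z\right) = \left(z + \frac{5}{6}\right) \left(-7 + z\right) = \left(\frac{5}{6} + z\right) \left(-7 + z\right) = \left(-7 + z\right) \left(\frac{5}{6} + z\right)$)
$\left(\left(\left(W{\left(7 \right)} - 31\right) - 14\right) + 16\right)^{2} = \left(\left(\left(\left(- \frac{35}{6} + 7^{2} - \frac{259}{6}\right) - 31\right) - 14\right) + 16\right)^{2} = \left(\left(\left(\left(- \frac{35}{6} + 49 - \frac{259}{6}\right) - 31\right) - 14\right) + 16\right)^{2} = \left(\left(\left(0 - 31\right) - 14\right) + 16\right)^{2} = \left(\left(-31 - 14\right) + 16\right)^{2} = \left(-45 + 16\right)^{2} = \left(-29\right)^{2} = 841$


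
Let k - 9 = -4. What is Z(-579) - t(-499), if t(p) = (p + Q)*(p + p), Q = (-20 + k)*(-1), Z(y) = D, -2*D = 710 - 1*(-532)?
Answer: -483653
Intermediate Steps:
k = 5 (k = 9 - 4 = 5)
D = -621 (D = -(710 - 1*(-532))/2 = -(710 + 532)/2 = -½*1242 = -621)
Z(y) = -621
Q = 15 (Q = (-20 + 5)*(-1) = -15*(-1) = 15)
t(p) = 2*p*(15 + p) (t(p) = (p + 15)*(p + p) = (15 + p)*(2*p) = 2*p*(15 + p))
Z(-579) - t(-499) = -621 - 2*(-499)*(15 - 499) = -621 - 2*(-499)*(-484) = -621 - 1*483032 = -621 - 483032 = -483653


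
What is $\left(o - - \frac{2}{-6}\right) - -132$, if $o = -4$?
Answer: $\frac{383}{3} \approx 127.67$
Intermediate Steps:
$\left(o - - \frac{2}{-6}\right) - -132 = \left(-4 - - \frac{2}{-6}\right) - -132 = \left(-4 - \left(-2\right) \left(- \frac{1}{6}\right)\right) + 132 = \left(-4 - \frac{1}{3}\right) + 132 = - \frac{13}{3} + 132 = \frac{383}{3}$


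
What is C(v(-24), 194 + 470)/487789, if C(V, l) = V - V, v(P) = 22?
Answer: 0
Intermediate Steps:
C(V, l) = 0
C(v(-24), 194 + 470)/487789 = 0/487789 = 0*(1/487789) = 0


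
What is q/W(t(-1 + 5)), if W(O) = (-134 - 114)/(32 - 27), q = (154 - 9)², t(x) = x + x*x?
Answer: -105125/248 ≈ -423.89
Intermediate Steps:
t(x) = x + x²
q = 21025 (q = 145² = 21025)
W(O) = -248/5
q/W(t(-1 + 5)) = 21025/(-248/5) = 21025*(-5/248) = -105125/248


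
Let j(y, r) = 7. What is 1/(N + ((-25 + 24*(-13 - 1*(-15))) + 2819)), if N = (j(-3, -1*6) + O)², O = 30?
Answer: 1/4211 ≈ 0.00023747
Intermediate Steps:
N = 1369 (N = (7 + 30)² = 37² = 1369)
1/(N + ((-25 + 24*(-13 - 1*(-15))) + 2819)) = 1/(1369 + ((-25 + 24*(-13 - 1*(-15))) + 2819)) = 1/(1369 + ((-25 + 24*(-13 + 15)) + 2819)) = 1/(1369 + ((-25 + 24*2) + 2819)) = 1/(1369 + ((-25 + 48) + 2819)) = 1/(1369 + (23 + 2819)) = 1/(1369 + 2842) = 1/4211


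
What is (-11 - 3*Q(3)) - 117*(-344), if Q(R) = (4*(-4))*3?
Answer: 40381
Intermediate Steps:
Q(R) = -48 (Q(R) = -16*3 = -48)
(-11 - 3*Q(3)) - 117*(-344) = (-11 - 3*(-48)) - 117*(-344) = (-11 + 144) + 40248 = 133 + 40248 = 40381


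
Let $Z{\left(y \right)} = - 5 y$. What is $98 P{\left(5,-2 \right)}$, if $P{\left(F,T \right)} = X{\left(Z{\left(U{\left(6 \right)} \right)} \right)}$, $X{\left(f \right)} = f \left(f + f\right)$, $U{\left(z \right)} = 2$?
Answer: $19600$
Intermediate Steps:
$X{\left(f \right)} = 2 f^{2}$ ($X{\left(f \right)} = f 2 f = 2 f^{2}$)
$P{\left(F,T \right)} = 200$ ($P{\left(F,T \right)} = 2 \left(\left(-5\right) 2\right)^{2} = 2 \left(-10\right)^{2} = 2 \cdot 100 = 200$)
$98 P{\left(5,-2 \right)} = 98 \cdot 200 = 19600$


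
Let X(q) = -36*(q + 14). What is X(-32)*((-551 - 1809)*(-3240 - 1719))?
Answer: 7583699520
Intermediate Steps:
X(q) = -504 - 36*q (X(q) = -36*(14 + q) = -504 - 36*q)
X(-32)*((-551 - 1809)*(-3240 - 1719)) = (-504 - 36*(-32))*((-551 - 1809)*(-3240 - 1719)) = (-504 + 1152)*(-2360*(-4959)) = 648*11703240 = 7583699520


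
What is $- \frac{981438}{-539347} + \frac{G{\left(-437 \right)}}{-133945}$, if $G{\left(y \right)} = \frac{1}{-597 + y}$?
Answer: $\frac{135928309688287}{74699090268110} \approx 1.8197$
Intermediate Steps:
$- \frac{981438}{-539347} + \frac{G{\left(-437 \right)}}{-133945} = - \frac{981438}{-539347} + \frac{1}{\left(-597 - 437\right) \left(-133945\right)} = \left(-981438\right) \left(- \frac{1}{539347}\right) + \frac{1}{-1034} \left(- \frac{1}{133945}\right) = \frac{981438}{539347} - - \frac{1}{138499130} = \frac{981438}{539347} + \frac{1}{138499130} = \frac{135928309688287}{74699090268110}$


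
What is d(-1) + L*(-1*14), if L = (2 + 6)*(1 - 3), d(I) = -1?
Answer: 223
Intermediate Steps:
L = -16 (L = 8*(-2) = -16)
d(-1) + L*(-1*14) = -1 - (-16)*14 = -1 - 16*(-14) = -1 + 224 = 223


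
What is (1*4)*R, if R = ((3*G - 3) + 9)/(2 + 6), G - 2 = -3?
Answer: 3/2 ≈ 1.5000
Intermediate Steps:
G = -1 (G = 2 - 3 = -1)
R = 3/8 (R = ((3*(-1) - 3) + 9)/(2 + 6) = ((-3 - 3) + 9)/8 = (-6 + 9)*(⅛) = 3*(⅛) = 3/8 ≈ 0.37500)
(1*4)*R = (1*4)*(3/8) = 4*(3/8) = 3/2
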